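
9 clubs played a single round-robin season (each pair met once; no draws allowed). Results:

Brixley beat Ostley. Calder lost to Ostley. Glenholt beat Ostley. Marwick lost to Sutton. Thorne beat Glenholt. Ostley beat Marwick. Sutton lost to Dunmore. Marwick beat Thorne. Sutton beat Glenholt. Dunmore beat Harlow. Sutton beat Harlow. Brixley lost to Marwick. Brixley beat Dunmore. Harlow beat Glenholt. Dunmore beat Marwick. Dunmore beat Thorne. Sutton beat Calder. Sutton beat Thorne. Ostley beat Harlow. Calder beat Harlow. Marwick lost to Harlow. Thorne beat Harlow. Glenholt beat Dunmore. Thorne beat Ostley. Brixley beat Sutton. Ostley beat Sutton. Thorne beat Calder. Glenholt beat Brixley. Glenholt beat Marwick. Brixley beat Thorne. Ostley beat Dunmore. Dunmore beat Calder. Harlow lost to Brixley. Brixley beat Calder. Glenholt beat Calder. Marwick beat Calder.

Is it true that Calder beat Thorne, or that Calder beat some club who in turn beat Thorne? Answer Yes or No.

Calder did not beat Thorne directly.
Calder beat Harlow, but each of them lost to Thorne. No two-step path.

No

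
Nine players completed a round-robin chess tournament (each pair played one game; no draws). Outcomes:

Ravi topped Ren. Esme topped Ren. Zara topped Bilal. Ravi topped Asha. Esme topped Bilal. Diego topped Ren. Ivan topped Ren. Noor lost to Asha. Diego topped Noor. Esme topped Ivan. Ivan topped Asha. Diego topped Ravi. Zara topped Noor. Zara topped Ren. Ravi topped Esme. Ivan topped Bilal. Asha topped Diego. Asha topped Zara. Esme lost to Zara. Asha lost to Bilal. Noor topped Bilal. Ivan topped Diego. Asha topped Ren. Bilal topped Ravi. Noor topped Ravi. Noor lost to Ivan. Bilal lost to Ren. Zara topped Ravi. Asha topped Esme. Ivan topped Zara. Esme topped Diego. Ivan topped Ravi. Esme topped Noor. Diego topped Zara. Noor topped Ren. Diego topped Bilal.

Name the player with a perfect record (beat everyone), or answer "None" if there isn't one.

None

Highest win total is Ivan with 7 (out of 8 possible).
Ivan lost to Esme, so no player went undefeated.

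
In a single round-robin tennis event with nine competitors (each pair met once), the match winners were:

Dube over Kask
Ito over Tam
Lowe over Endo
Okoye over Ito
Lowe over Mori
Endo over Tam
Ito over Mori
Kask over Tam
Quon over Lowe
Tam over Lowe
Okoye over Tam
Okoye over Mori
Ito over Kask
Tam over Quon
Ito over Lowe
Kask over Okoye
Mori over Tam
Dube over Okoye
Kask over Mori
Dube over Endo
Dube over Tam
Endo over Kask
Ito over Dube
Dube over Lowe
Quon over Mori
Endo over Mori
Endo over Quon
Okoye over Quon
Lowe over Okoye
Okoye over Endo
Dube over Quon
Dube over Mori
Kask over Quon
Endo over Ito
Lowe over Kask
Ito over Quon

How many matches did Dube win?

7

Dube's results: beat Endo, Mori, Lowe, Tam, Okoye, Quon, Kask; lost to Ito.
That is 7 wins.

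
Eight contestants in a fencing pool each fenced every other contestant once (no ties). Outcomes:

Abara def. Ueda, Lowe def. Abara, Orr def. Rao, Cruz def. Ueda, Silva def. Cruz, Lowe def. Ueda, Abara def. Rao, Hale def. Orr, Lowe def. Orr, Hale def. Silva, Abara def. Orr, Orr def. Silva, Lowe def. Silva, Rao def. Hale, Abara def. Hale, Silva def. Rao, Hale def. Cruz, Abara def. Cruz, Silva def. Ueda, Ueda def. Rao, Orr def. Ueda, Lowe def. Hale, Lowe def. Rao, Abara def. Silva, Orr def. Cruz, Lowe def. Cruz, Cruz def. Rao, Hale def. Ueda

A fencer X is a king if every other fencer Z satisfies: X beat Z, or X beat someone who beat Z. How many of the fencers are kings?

Lowe reaches everyone (king).
Abara cannot reach Lowe in two steps.
Orr cannot reach Lowe, Abara in two steps.
Ueda cannot reach Lowe, Abara, Orr, Silva, Cruz in two steps.
Silva cannot reach Lowe, Abara, Orr in two steps.
Rao cannot reach Lowe, Abara in two steps.
Hale cannot reach Lowe, Abara in two steps.
Cruz cannot reach Lowe, Abara, Orr, Silva in two steps.
Kings: Lowe — 1.

1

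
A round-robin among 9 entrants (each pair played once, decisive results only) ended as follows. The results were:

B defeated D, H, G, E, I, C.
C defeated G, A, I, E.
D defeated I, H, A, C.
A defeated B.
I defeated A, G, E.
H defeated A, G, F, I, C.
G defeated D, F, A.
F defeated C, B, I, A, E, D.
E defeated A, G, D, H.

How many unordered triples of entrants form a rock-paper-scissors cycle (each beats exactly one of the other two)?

20

Win totals: A 1, B 6, C 4, D 4, E 4, F 6, G 3, H 5, I 3.
An entrant with w wins dominates both others in C(w,2) triples; summing gives 0 + 15 + 6 + 6 + 6 + 15 + 3 + 10 + 3 = 64 transitive triples.
Total triples C(9,3) = 84, so cyclic triples = 84 − 64 = 20.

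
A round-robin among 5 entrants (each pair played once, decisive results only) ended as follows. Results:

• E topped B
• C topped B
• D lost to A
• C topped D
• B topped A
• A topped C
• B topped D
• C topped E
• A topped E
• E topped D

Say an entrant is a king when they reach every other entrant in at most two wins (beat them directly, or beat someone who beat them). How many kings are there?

A reaches everyone (king).
B reaches everyone (king).
C reaches everyone (king).
D cannot reach A, B, C, E in two steps.
E cannot reach C in two steps.
Kings: A, B, C — 3.

3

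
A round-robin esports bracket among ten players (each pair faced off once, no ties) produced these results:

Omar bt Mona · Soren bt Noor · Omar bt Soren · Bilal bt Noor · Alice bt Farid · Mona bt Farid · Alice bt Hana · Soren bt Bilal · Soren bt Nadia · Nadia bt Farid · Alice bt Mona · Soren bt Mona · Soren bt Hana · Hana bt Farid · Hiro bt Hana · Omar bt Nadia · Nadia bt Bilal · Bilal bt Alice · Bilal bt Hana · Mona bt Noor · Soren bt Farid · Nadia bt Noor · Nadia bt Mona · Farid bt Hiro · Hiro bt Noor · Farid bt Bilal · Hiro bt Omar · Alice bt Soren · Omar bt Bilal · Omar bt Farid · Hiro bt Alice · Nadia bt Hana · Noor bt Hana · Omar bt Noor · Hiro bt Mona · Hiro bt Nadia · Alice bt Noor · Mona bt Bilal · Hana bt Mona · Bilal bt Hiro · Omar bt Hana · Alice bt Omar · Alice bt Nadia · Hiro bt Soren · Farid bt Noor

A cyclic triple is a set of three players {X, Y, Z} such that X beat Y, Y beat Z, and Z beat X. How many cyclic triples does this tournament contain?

19

Win totals: Mona 3, Bilal 4, Soren 6, Noor 1, Hana 2, Alice 7, Omar 7, Nadia 5, Farid 3, Hiro 7.
A player with w wins dominates both others in C(w,2) triples; summing gives 3 + 6 + 15 + 0 + 1 + 21 + 21 + 10 + 3 + 21 = 101 transitive triples.
Total triples C(10,3) = 120, so cyclic triples = 120 − 101 = 19.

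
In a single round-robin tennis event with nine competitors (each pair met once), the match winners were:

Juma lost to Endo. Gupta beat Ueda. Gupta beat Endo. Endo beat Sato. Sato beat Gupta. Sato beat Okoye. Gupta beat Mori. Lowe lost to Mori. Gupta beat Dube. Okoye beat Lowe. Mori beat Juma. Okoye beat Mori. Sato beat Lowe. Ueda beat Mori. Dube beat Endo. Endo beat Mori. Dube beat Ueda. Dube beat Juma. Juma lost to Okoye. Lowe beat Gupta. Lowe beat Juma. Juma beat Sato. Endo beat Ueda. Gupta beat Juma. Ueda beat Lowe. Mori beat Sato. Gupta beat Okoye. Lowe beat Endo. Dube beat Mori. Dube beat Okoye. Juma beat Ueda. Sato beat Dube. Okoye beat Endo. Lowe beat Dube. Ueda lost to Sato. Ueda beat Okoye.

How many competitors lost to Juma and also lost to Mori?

Juma beat: Ueda, Sato.
Mori beat: Sato, Juma, Lowe.
Both beat: Sato — 1.

1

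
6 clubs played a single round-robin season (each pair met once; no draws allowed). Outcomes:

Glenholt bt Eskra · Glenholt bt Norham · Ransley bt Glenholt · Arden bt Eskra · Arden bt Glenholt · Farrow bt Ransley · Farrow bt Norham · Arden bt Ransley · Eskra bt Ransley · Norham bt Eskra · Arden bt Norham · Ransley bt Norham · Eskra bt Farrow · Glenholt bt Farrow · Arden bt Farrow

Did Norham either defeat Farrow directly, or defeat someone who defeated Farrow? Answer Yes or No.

Norham did not beat Farrow directly.
Norham beat Eskra. Of those, Eskra beat Farrow.

Yes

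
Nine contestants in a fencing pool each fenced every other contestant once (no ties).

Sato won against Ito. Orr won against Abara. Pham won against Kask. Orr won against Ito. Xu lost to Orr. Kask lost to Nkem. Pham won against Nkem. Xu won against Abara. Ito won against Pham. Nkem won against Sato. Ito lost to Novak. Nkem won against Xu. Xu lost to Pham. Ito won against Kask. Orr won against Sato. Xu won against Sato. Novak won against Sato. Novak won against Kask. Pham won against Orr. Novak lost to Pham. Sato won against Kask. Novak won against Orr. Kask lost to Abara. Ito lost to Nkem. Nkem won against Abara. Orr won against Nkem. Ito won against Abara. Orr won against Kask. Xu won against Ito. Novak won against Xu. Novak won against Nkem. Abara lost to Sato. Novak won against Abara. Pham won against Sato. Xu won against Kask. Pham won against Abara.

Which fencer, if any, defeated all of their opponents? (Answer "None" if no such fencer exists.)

Highest win total is Pham with 7 (out of 8 possible).
Pham lost to Ito, so no fencer went undefeated.

None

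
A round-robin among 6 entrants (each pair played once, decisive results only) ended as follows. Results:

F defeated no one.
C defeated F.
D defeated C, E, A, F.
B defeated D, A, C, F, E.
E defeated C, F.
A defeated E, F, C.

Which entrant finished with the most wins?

B

Win totals: A 3, B 5, C 1, D 4, E 2, F 0.
B leads with 5 wins (next highest: 4).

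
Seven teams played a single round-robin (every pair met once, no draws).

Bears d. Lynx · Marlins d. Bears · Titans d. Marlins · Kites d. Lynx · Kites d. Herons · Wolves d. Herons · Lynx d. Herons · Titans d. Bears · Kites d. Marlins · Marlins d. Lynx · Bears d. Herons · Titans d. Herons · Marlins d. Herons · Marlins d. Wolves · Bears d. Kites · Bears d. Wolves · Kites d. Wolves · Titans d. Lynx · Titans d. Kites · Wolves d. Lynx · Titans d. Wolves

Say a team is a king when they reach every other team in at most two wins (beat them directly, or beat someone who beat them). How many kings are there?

1

Titans reaches everyone (king).
Herons cannot reach Titans, Wolves, Kites, Marlins, Lynx, Bears in two steps.
Wolves cannot reach Titans, Kites, Marlins, Bears in two steps.
Kites cannot reach Titans in two steps.
Marlins cannot reach Titans in two steps.
Lynx cannot reach Titans, Wolves, Kites, Marlins, Bears in two steps.
Bears cannot reach Titans in two steps.
Kings: Titans — 1.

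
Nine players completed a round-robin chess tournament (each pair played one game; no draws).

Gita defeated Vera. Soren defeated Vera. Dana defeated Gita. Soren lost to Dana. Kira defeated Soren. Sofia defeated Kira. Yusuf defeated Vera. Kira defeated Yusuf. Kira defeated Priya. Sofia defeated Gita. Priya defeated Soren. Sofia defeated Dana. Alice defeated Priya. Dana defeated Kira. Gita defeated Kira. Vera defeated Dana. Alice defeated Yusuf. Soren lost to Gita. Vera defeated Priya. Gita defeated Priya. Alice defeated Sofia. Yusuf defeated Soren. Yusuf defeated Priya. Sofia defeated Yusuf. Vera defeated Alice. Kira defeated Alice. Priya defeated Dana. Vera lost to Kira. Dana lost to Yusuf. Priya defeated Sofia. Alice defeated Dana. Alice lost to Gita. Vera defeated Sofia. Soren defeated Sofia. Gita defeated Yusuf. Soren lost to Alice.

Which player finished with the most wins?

Gita

Win totals: Gita 6, Dana 3, Alice 5, Yusuf 4, Sofia 4, Priya 3, Kira 5, Vera 4, Soren 2.
Gita leads with 6 wins (next highest: 5).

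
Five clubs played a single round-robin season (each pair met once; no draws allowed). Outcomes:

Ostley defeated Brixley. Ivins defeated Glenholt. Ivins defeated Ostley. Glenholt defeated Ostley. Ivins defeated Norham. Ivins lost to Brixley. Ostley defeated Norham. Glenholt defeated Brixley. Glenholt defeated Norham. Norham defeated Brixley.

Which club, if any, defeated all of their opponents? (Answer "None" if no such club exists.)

Highest win total is Ivins with 3 (out of 4 possible).
Ivins lost to Brixley, so no club went undefeated.

None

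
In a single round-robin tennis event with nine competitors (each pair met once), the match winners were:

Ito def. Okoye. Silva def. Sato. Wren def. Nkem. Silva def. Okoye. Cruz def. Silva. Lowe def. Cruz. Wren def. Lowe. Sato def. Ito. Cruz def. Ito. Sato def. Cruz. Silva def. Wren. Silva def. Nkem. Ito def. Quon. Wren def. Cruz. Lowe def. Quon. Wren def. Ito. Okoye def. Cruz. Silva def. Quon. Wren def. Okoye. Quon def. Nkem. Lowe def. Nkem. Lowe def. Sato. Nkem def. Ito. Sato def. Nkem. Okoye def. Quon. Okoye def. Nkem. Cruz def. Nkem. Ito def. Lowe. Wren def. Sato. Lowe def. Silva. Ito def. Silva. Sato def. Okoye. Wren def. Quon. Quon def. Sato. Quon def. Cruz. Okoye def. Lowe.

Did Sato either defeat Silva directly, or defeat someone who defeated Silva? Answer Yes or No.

Yes

Sato did not beat Silva directly.
Sato beat Ito, Cruz, Nkem, Okoye. Of those, Ito beat Silva.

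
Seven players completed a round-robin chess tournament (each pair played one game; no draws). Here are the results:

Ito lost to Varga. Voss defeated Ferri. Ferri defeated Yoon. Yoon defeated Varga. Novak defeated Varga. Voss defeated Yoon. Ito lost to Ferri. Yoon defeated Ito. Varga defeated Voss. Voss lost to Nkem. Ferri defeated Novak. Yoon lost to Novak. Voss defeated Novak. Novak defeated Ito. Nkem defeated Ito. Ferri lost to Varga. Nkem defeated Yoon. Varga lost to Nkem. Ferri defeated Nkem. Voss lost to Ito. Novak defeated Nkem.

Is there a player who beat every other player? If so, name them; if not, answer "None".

None

Highest win total is Novak with 4 (out of 6 possible).
Novak lost to Voss, Ferri, so no player went undefeated.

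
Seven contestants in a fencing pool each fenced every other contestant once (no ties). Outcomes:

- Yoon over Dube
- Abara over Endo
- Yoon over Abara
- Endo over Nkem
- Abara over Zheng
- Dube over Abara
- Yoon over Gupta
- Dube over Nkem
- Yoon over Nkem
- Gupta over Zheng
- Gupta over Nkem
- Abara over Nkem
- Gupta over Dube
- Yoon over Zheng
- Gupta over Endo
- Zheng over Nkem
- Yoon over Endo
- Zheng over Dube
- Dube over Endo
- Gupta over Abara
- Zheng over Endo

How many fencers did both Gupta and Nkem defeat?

Gupta beat: Zheng, Nkem, Endo, Abara, Dube.
Nkem beat: no one.
No one was beaten by both.

0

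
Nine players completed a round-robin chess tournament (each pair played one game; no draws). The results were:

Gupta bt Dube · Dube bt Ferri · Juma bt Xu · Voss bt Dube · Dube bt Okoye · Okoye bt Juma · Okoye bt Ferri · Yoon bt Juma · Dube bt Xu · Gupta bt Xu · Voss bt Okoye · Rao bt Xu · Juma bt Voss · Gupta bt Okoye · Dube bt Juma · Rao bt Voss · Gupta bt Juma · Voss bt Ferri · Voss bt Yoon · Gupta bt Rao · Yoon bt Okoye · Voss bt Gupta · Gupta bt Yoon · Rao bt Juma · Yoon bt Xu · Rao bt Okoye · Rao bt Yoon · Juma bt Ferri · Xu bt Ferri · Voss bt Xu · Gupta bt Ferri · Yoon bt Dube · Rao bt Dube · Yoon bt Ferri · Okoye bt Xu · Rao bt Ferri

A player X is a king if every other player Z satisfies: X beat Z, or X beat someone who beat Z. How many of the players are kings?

3

Gupta reaches everyone (king).
Juma cannot reach Rao in two steps.
Xu cannot reach Gupta, Juma, Dube, Yoon, Okoye, Rao, Voss in two steps.
Dube cannot reach Gupta, Yoon, Rao in two steps.
Ferri cannot reach Gupta, Juma, Xu, Dube, Yoon, Okoye, Rao, Voss in two steps.
Yoon cannot reach Gupta, Rao in two steps.
Okoye cannot reach Gupta, Dube, Yoon, Rao in two steps.
Rao reaches everyone (king).
Voss reaches everyone (king).
Kings: Gupta, Rao, Voss — 3.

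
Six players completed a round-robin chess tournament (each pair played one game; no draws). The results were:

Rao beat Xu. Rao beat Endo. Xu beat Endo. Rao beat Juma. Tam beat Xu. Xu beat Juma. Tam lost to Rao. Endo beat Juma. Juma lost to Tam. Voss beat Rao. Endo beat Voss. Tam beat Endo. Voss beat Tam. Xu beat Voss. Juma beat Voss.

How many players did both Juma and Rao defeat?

Juma beat: Voss.
Rao beat: Juma, Tam, Xu, Endo.
No one was beaten by both.

0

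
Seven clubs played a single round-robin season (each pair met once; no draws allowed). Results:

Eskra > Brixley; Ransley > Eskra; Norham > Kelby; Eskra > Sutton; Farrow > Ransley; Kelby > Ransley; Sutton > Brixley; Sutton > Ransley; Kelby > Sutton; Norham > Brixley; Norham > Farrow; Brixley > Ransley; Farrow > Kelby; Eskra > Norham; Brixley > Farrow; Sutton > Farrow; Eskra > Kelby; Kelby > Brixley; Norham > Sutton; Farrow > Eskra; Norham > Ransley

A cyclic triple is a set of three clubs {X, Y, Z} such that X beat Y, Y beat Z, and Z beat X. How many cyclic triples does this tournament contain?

9

Win totals: Brixley 2, Kelby 3, Eskra 4, Norham 5, Sutton 3, Farrow 3, Ransley 1.
A club with w wins dominates both others in C(w,2) triples; summing gives 1 + 3 + 6 + 10 + 3 + 3 + 0 = 26 transitive triples.
Total triples C(7,3) = 35, so cyclic triples = 35 − 26 = 9.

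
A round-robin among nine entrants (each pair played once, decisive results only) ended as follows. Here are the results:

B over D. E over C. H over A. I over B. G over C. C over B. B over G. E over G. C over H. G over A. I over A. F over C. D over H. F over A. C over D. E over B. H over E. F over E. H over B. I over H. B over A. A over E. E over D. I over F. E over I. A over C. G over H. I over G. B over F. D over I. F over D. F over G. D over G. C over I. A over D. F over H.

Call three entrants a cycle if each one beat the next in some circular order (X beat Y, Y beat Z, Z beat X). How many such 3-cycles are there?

Win totals: A 3, B 4, C 4, D 3, E 5, F 6, G 3, H 3, I 5.
An entrant with w wins dominates both others in C(w,2) triples; summing gives 3 + 6 + 6 + 3 + 10 + 15 + 3 + 3 + 10 = 59 transitive triples.
Total triples C(9,3) = 84, so cyclic triples = 84 − 59 = 25.

25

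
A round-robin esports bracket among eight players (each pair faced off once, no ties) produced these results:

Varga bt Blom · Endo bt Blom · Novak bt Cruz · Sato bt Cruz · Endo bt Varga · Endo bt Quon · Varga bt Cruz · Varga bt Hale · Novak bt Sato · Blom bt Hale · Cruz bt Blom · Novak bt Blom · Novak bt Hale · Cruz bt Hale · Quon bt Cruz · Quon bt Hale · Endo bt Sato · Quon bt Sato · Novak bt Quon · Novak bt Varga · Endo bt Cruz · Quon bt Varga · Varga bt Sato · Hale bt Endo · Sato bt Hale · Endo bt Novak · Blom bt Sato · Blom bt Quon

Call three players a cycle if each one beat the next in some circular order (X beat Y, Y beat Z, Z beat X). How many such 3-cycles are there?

9

Win totals: Varga 4, Endo 6, Sato 2, Hale 1, Blom 3, Novak 6, Cruz 2, Quon 4.
A player with w wins dominates both others in C(w,2) triples; summing gives 6 + 15 + 1 + 0 + 3 + 15 + 1 + 6 = 47 transitive triples.
Total triples C(8,3) = 56, so cyclic triples = 56 − 47 = 9.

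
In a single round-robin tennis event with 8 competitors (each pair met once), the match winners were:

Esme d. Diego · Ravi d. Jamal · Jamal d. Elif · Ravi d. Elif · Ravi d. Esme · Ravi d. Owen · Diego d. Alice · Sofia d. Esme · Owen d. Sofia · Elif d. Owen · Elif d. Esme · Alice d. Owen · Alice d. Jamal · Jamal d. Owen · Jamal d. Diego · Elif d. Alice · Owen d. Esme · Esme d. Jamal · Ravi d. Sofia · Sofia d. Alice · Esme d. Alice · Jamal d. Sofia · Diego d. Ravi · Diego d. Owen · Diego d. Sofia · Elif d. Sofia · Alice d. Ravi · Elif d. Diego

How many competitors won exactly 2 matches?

Win totals: Jamal 4, Sofia 2, Esme 3, Owen 2, Ravi 5, Alice 3, Diego 4, Elif 5.
Exactly 2: Sofia, Owen — 2 competitors.

2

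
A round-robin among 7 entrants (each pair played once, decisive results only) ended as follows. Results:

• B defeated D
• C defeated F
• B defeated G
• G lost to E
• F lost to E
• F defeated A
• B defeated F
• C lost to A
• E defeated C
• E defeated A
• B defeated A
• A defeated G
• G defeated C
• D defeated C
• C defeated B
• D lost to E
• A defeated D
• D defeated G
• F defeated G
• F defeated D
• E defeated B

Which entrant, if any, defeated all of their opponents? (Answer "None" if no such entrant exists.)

E has 6 wins out of 6 opponents — a perfect record.

E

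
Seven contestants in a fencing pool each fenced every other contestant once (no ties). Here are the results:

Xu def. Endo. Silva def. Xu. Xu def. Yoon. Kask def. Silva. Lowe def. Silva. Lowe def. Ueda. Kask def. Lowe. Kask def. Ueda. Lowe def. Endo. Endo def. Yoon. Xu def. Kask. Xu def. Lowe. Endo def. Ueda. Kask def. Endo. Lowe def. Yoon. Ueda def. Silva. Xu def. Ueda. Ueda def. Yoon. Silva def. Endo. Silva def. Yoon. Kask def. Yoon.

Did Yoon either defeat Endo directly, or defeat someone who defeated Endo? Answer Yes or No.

No

Yoon did not beat Endo directly.
Yoon beat no one, so there is no intermediate fencer.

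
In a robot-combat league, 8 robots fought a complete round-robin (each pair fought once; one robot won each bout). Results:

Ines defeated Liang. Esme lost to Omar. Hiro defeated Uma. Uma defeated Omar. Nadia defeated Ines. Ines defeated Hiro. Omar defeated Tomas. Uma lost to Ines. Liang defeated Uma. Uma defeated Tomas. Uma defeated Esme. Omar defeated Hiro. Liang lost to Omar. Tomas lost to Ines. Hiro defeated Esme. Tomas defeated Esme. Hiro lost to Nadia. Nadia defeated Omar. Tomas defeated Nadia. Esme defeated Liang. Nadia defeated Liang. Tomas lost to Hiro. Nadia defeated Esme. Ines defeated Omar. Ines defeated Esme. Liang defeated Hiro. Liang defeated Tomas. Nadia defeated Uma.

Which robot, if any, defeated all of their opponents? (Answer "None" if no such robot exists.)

None

Highest win total is Nadia with 6 (out of 7 possible).
Nadia lost to Tomas, so no robot went undefeated.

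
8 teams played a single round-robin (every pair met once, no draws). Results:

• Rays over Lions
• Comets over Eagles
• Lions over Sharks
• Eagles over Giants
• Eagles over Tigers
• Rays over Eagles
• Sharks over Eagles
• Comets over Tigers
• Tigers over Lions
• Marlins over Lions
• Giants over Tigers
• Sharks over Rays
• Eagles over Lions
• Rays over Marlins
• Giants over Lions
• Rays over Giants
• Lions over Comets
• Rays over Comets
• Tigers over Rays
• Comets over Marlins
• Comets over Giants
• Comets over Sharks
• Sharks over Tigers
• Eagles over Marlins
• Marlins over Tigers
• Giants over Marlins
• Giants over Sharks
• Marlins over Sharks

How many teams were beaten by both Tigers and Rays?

Tigers beat: Lions, Rays.
Rays beat: Lions, Eagles, Marlins, Comets, Giants.
Both beat: Lions — 1.

1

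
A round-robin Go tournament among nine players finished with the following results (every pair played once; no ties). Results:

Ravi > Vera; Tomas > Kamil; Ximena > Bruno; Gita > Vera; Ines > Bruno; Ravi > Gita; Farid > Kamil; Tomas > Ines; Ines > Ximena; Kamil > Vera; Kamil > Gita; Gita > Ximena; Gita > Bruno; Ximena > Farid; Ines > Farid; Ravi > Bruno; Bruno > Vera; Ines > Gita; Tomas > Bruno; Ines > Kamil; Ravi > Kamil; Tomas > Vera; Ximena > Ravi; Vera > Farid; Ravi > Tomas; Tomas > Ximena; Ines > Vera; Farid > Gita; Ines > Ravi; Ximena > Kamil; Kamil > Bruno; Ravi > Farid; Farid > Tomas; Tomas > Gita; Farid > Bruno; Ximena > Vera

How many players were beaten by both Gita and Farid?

1

Gita beat: Ximena, Bruno, Vera.
Farid beat: Gita, Bruno, Kamil, Tomas.
Both beat: Bruno — 1.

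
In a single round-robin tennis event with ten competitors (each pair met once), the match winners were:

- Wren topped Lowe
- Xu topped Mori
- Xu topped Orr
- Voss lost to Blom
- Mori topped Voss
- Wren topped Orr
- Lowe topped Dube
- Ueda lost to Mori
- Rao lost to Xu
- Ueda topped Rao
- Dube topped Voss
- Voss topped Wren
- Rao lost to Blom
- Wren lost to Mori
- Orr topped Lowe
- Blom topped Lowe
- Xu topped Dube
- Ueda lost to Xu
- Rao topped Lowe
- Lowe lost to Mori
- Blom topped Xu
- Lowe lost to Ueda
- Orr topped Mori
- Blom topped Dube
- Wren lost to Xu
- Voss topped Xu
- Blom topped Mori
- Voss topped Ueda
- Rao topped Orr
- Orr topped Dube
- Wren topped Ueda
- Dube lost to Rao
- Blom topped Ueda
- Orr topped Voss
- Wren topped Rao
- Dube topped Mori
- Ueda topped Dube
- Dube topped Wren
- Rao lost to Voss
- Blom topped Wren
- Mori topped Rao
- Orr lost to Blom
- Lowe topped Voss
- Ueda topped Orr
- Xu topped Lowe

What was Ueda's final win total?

4

Ueda's results: beat Lowe, Orr, Dube, Rao; lost to Mori, Blom, Xu, Wren, Voss.
That is 4 wins.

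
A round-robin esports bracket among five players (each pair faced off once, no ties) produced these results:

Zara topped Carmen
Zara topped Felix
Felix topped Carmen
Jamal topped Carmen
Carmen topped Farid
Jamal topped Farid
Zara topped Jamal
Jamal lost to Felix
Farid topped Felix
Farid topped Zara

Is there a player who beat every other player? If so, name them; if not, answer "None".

None

Highest win total is Zara with 3 (out of 4 possible).
Zara lost to Farid, so no player went undefeated.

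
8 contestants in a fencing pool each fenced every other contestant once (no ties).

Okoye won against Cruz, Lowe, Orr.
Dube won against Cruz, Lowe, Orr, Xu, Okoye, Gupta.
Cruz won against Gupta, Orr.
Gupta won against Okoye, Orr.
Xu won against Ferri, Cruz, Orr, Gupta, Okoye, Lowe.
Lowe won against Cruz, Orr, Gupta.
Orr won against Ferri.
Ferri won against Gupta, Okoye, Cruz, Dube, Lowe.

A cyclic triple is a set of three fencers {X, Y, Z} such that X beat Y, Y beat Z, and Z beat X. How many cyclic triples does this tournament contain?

Win totals: Gupta 2, Ferri 5, Lowe 3, Dube 6, Cruz 2, Orr 1, Okoye 3, Xu 6.
A fencer with w wins dominates both others in C(w,2) triples; summing gives 1 + 10 + 3 + 15 + 1 + 0 + 3 + 15 = 48 transitive triples.
Total triples C(8,3) = 56, so cyclic triples = 56 − 48 = 8.

8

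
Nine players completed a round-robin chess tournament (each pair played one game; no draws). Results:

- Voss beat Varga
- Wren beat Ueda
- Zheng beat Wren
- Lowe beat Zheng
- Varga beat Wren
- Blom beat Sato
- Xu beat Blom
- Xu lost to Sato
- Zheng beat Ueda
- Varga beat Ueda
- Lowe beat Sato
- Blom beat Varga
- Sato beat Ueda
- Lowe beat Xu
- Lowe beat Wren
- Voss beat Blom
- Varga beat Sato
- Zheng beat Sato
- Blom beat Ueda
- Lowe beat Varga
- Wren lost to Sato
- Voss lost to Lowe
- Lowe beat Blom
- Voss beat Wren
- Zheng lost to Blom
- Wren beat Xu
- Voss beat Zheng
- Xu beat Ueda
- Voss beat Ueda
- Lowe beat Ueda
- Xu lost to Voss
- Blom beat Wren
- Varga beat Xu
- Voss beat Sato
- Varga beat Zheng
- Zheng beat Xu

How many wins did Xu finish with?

Xu's results: beat Blom, Ueda; lost to Varga, Wren, Voss, Lowe, Sato, Zheng.
That is 2 wins.

2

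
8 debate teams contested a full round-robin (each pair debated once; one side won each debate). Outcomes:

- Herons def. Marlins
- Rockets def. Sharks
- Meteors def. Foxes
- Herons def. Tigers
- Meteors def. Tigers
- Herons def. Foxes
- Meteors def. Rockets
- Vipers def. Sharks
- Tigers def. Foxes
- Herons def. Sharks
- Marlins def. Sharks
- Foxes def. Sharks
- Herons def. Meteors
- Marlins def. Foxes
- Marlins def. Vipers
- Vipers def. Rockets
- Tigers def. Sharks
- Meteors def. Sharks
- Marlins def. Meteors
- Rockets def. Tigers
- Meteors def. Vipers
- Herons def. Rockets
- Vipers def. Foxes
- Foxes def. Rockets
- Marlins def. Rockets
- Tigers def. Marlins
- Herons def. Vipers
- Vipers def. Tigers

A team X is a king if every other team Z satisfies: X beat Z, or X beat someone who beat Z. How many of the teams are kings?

Herons reaches everyone (king).
Marlins cannot reach Herons in two steps.
Meteors cannot reach Herons in two steps.
Foxes cannot reach Herons, Marlins, Meteors, Vipers in two steps.
Sharks cannot reach Herons, Marlins, Meteors, Foxes, Rockets, Tigers, Vipers in two steps.
Rockets cannot reach Herons, Meteors, Vipers in two steps.
Tigers cannot reach Herons in two steps.
Vipers cannot reach Herons, Meteors in two steps.
Kings: Herons — 1.

1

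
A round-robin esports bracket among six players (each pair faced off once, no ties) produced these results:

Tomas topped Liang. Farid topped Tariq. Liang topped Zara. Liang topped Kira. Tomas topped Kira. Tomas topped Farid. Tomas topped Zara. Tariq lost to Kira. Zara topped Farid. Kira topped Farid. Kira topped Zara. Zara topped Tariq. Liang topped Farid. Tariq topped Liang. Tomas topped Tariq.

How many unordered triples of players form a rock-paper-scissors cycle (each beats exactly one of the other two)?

Of the C(6,3) = 20 triples, the cyclic ones are: {Tariq, Liang, Farid}; {Tariq, Liang, Kira}; {Tariq, Liang, Zara}.
That is 3.

3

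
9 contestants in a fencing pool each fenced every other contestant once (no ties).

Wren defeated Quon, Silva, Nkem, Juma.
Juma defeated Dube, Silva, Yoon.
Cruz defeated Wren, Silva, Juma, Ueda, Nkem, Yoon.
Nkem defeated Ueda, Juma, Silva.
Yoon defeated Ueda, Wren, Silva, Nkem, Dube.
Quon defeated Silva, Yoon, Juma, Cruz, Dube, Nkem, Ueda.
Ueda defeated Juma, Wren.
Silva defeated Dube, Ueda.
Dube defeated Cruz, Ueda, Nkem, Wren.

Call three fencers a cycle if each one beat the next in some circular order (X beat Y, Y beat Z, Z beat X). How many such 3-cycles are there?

18

Win totals: Wren 4, Ueda 2, Nkem 3, Cruz 6, Silva 2, Dube 4, Juma 3, Quon 7, Yoon 5.
A fencer with w wins dominates both others in C(w,2) triples; summing gives 6 + 1 + 3 + 15 + 1 + 6 + 3 + 21 + 10 = 66 transitive triples.
Total triples C(9,3) = 84, so cyclic triples = 84 − 66 = 18.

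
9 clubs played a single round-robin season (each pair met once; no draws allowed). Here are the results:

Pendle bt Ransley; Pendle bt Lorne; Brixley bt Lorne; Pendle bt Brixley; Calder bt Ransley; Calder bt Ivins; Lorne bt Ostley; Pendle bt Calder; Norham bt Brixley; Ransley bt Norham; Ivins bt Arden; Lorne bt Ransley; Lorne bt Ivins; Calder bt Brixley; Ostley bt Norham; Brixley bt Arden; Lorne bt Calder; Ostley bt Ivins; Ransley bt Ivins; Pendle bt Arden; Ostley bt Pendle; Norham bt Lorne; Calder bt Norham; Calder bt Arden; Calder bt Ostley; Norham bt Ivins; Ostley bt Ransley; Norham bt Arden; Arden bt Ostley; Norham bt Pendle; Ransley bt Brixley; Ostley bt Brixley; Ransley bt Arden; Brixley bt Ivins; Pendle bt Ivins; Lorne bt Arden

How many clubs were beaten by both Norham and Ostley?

Norham beat: Pendle, Brixley, Ivins, Lorne, Arden.
Ostley beat: Pendle, Brixley, Norham, Ivins, Ransley.
Both beat: Pendle, Brixley, Ivins — 3.

3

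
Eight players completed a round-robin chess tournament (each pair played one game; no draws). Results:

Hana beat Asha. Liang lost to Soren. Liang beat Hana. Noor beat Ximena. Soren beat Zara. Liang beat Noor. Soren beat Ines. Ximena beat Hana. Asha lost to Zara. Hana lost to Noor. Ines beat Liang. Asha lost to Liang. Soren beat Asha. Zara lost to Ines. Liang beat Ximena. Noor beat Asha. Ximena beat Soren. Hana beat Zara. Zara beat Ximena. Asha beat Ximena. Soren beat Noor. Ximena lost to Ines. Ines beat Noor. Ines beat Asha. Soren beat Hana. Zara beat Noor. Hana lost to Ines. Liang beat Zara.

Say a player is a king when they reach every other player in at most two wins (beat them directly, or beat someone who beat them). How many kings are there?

Soren reaches everyone (king).
Hana cannot reach Soren, Ines, Liang in two steps.
Ines reaches everyone (king).
Ximena reaches everyone (king).
Asha cannot reach Ines, Zara, Noor, Liang in two steps.
Zara cannot reach Ines, Liang in two steps.
Noor cannot reach Ines, Liang in two steps.
Liang cannot reach Ines in two steps.
Kings: Soren, Ines, Ximena — 3.

3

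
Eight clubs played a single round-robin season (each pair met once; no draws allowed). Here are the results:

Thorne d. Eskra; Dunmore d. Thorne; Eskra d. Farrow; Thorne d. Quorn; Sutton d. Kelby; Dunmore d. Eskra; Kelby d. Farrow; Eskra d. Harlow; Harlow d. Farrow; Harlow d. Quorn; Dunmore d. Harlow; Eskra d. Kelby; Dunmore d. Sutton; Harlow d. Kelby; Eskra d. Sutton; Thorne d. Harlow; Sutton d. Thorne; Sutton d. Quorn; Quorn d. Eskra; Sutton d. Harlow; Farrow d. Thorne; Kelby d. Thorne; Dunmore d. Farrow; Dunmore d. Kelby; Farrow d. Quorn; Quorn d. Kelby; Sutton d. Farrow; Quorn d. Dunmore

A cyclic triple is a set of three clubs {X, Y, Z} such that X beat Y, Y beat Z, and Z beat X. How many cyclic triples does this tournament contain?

14

Win totals: Harlow 3, Farrow 2, Quorn 3, Thorne 3, Kelby 2, Eskra 4, Sutton 5, Dunmore 6.
A club with w wins dominates both others in C(w,2) triples; summing gives 3 + 1 + 3 + 3 + 1 + 6 + 10 + 15 = 42 transitive triples.
Total triples C(8,3) = 56, so cyclic triples = 56 − 42 = 14.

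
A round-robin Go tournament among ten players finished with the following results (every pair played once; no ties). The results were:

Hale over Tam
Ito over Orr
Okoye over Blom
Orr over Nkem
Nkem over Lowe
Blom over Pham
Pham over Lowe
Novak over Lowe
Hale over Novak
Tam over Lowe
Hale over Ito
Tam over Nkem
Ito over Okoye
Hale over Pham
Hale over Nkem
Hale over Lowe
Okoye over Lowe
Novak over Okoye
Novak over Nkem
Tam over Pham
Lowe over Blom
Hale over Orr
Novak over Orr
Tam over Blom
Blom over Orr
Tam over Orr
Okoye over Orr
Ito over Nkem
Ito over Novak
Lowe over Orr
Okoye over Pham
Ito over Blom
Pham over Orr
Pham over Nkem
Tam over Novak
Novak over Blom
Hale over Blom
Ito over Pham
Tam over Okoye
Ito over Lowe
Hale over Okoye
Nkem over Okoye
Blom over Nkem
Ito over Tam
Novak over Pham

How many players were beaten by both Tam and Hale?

7

Tam beat: Pham, Okoye, Blom, Novak, Lowe, Orr, Nkem.
Hale beat: Pham, Okoye, Tam, Ito, Blom, Novak, Lowe, Orr, Nkem.
Both beat: Pham, Okoye, Blom, Novak, Lowe, Orr, Nkem — 7.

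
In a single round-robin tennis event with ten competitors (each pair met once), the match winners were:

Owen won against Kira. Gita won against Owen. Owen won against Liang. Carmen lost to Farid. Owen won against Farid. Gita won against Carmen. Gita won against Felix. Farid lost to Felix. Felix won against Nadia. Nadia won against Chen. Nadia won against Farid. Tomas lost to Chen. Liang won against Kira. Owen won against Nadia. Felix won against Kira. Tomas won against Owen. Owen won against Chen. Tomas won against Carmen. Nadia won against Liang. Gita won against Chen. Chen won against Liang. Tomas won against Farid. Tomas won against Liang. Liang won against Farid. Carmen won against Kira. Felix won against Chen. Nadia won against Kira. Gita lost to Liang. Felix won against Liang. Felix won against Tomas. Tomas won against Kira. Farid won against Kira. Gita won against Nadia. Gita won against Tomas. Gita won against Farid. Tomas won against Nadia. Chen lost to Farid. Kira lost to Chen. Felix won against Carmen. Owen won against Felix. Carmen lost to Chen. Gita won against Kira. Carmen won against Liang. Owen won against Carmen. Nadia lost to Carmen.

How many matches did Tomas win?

6

Tomas' results: beat Liang, Farid, Kira, Nadia, Carmen, Owen; lost to Chen, Felix, Gita.
That is 6 wins.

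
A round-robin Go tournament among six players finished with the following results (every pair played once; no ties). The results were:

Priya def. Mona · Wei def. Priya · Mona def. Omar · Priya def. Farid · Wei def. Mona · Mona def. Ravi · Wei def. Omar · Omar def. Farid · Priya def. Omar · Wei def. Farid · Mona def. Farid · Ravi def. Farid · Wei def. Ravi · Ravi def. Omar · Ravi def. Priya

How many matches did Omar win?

Omar's results: beat Farid; lost to Priya, Ravi, Mona, Wei.
That is 1 win.

1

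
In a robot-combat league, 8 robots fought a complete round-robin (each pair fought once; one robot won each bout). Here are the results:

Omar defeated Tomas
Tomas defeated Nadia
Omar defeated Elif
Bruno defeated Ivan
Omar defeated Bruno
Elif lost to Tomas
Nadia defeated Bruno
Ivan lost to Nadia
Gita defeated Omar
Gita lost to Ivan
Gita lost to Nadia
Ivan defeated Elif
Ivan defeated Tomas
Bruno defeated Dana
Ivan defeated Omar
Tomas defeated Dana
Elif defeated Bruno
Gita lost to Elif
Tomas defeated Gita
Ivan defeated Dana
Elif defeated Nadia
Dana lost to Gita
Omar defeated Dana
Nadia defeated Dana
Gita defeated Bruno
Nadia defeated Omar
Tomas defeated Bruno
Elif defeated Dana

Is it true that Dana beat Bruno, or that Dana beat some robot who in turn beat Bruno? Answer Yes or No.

No

Dana did not beat Bruno directly.
Dana beat no one, so there is no intermediate robot.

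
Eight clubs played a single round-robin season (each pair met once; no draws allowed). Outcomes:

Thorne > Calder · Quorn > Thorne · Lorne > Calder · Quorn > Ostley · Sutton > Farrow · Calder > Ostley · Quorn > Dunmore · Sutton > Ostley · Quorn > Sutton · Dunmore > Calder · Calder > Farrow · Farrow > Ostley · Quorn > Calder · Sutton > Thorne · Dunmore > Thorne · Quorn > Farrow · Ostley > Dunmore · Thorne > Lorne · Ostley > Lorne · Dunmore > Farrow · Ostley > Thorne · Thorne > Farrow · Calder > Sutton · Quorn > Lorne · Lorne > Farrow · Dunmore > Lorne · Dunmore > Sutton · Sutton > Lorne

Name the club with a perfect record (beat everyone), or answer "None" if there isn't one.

Quorn has 7 wins out of 7 opponents — a perfect record.

Quorn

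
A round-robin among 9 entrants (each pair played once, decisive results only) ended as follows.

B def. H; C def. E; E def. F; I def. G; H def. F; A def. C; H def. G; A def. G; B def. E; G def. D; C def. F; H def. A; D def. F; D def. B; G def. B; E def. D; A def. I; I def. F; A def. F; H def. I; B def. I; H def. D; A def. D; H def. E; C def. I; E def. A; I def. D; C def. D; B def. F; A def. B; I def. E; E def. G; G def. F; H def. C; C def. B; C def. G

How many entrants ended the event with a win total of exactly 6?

2

Win totals: A 6, B 4, C 6, D 2, E 4, F 0, G 3, H 7, I 4.
Exactly 6: A, C — 2 entrants.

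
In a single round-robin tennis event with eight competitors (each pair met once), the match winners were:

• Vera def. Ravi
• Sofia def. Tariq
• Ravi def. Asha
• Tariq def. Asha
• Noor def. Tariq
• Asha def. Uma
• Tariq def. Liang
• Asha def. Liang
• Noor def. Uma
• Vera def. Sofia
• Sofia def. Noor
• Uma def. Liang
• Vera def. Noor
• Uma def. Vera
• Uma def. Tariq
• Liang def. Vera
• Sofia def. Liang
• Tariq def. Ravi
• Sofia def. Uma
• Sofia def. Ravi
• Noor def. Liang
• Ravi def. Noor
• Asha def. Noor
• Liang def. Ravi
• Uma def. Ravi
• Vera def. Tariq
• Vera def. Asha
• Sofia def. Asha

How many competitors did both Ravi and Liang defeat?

0

Ravi beat: Asha, Noor.
Liang beat: Vera, Ravi.
No one was beaten by both.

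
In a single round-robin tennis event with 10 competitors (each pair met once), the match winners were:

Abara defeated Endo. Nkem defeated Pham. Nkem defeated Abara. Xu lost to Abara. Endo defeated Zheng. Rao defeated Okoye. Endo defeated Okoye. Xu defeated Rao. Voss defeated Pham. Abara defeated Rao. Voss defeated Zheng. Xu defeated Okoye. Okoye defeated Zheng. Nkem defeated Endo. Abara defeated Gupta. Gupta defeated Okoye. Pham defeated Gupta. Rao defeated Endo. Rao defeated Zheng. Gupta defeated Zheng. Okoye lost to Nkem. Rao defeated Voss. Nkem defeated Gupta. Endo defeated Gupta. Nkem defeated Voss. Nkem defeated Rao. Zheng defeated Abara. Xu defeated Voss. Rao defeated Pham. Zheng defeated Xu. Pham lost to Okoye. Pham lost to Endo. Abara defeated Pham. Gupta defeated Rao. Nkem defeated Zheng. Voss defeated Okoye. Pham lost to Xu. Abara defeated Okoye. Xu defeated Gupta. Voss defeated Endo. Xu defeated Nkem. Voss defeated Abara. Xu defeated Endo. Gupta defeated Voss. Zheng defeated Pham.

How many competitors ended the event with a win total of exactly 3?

Win totals: Gupta 4, Abara 6, Voss 5, Okoye 2, Endo 4, Xu 7, Pham 1, Zheng 3, Nkem 8, Rao 5.
Exactly 3: Zheng — 1 competitor.

1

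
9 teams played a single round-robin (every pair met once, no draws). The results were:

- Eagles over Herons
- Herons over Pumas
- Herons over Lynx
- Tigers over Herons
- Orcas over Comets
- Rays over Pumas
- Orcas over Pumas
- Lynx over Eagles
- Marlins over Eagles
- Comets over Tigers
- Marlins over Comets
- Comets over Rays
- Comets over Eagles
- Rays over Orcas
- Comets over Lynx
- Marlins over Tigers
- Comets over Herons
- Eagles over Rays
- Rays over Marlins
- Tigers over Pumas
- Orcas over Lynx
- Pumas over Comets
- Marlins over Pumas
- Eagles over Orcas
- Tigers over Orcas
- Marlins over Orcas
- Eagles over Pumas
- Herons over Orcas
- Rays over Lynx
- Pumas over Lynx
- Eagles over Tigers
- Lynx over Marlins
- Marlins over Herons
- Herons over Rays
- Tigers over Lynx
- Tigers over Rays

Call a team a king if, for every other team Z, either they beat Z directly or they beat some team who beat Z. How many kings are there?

Herons cannot reach Tigers in two steps.
Lynx reaches everyone (king).
Eagles reaches everyone (king).
Orcas reaches everyone (king).
Comets reaches everyone (king).
Rays reaches everyone (king).
Tigers reaches everyone (king).
Marlins reaches everyone (king).
Pumas cannot reach Orcas in two steps.
Kings: Lynx, Eagles, Orcas, Comets, Rays, Tigers, Marlins — 7.

7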